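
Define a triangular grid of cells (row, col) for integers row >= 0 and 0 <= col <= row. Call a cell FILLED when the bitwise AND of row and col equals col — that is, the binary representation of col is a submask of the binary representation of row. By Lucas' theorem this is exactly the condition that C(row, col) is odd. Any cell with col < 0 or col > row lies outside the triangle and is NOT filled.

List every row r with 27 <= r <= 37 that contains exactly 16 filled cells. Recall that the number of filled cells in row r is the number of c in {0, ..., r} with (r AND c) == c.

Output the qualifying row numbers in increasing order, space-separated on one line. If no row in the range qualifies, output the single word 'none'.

Row r has 2^popcount(r) filled cells, so we need popcount(r) = log2(16) = 4.
Scan r = 27..37 and keep those with exactly 4 one-bits:
r=27=11011 popcount=4 -> KEEP
r=28=11100 popcount=3 -> skip
r=29=11101 popcount=4 -> KEEP
r=30=11110 popcount=4 -> KEEP
r=31=11111 popcount=5 -> skip
r=32=100000 popcount=1 -> skip
r=33=100001 popcount=2 -> skip
r=34=100010 popcount=2 -> skip
r=35=100011 popcount=3 -> skip
r=36=100100 popcount=2 -> skip
r=37=100101 popcount=3 -> skip
Kept rows: 27 29 30

Answer: 27 29 30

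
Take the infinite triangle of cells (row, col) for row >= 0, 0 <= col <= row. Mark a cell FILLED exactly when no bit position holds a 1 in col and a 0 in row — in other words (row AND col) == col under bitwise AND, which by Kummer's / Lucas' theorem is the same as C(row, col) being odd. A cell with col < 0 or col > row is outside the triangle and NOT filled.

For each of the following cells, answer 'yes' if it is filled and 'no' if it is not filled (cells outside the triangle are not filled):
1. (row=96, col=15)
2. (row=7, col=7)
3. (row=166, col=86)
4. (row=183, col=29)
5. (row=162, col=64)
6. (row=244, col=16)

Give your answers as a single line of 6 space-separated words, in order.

(96,15): row=0b1100000, col=0b1111, row AND col = 0b0 = 0; 0 != 15 -> empty
(7,7): row=0b111, col=0b111, row AND col = 0b111 = 7; 7 == 7 -> filled
(166,86): row=0b10100110, col=0b1010110, row AND col = 0b110 = 6; 6 != 86 -> empty
(183,29): row=0b10110111, col=0b11101, row AND col = 0b10101 = 21; 21 != 29 -> empty
(162,64): row=0b10100010, col=0b1000000, row AND col = 0b0 = 0; 0 != 64 -> empty
(244,16): row=0b11110100, col=0b10000, row AND col = 0b10000 = 16; 16 == 16 -> filled

Answer: no yes no no no yes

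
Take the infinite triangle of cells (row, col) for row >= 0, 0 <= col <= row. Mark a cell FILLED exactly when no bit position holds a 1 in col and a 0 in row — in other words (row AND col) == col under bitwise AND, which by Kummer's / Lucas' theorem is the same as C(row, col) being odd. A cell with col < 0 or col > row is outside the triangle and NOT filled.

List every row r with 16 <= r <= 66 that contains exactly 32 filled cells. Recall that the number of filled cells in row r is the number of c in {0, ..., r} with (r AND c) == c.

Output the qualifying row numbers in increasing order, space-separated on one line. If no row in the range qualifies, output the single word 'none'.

Row r has 2^popcount(r) filled cells, so we need popcount(r) = log2(32) = 5.
Scan r = 16..66 and keep those with exactly 5 one-bits:
r=16=10000 popcount=1 -> skip
r=17=10001 popcount=2 -> skip
r=18=10010 popcount=2 -> skip
r=19=10011 popcount=3 -> skip
r=20=10100 popcount=2 -> skip
r=21=10101 popcount=3 -> skip
r=22=10110 popcount=3 -> skip
r=23=10111 popcount=4 -> skip
r=24=11000 popcount=2 -> skip
r=25=11001 popcount=3 -> skip
r=26=11010 popcount=3 -> skip
r=27=11011 popcount=4 -> skip
r=28=11100 popcount=3 -> skip
r=29=11101 popcount=4 -> skip
r=30=11110 popcount=4 -> skip
r=31=11111 popcount=5 -> KEEP
r=32=100000 popcount=1 -> skip
r=33=100001 popcount=2 -> skip
r=34=100010 popcount=2 -> skip
r=35=100011 popcount=3 -> skip
r=36=100100 popcount=2 -> skip
r=37=100101 popcount=3 -> skip
r=38=100110 popcount=3 -> skip
r=39=100111 popcount=4 -> skip
r=40=101000 popcount=2 -> skip
r=41=101001 popcount=3 -> skip
r=42=101010 popcount=3 -> skip
r=43=101011 popcount=4 -> skip
r=44=101100 popcount=3 -> skip
r=45=101101 popcount=4 -> skip
r=46=101110 popcount=4 -> skip
r=47=101111 popcount=5 -> KEEP
r=48=110000 popcount=2 -> skip
r=49=110001 popcount=3 -> skip
r=50=110010 popcount=3 -> skip
r=51=110011 popcount=4 -> skip
r=52=110100 popcount=3 -> skip
r=53=110101 popcount=4 -> skip
r=54=110110 popcount=4 -> skip
r=55=110111 popcount=5 -> KEEP
r=56=111000 popcount=3 -> skip
r=57=111001 popcount=4 -> skip
r=58=111010 popcount=4 -> skip
r=59=111011 popcount=5 -> KEEP
r=60=111100 popcount=4 -> skip
r=61=111101 popcount=5 -> KEEP
r=62=111110 popcount=5 -> KEEP
r=63=111111 popcount=6 -> skip
r=64=1000000 popcount=1 -> skip
r=65=1000001 popcount=2 -> skip
r=66=1000010 popcount=2 -> skip
Kept rows: 31 47 55 59 61 62

Answer: 31 47 55 59 61 62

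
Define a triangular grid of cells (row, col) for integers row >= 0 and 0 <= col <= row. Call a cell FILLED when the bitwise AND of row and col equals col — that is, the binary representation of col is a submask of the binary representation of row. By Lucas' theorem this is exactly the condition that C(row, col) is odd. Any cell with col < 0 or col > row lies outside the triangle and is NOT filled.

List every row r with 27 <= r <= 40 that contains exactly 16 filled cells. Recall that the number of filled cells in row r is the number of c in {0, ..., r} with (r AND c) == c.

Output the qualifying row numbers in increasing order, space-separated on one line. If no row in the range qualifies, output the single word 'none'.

Row r has 2^popcount(r) filled cells, so we need popcount(r) = log2(16) = 4.
Scan r = 27..40 and keep those with exactly 4 one-bits:
r=27=11011 popcount=4 -> KEEP
r=28=11100 popcount=3 -> skip
r=29=11101 popcount=4 -> KEEP
r=30=11110 popcount=4 -> KEEP
r=31=11111 popcount=5 -> skip
r=32=100000 popcount=1 -> skip
r=33=100001 popcount=2 -> skip
r=34=100010 popcount=2 -> skip
r=35=100011 popcount=3 -> skip
r=36=100100 popcount=2 -> skip
r=37=100101 popcount=3 -> skip
r=38=100110 popcount=3 -> skip
r=39=100111 popcount=4 -> KEEP
r=40=101000 popcount=2 -> skip
Kept rows: 27 29 30 39

Answer: 27 29 30 39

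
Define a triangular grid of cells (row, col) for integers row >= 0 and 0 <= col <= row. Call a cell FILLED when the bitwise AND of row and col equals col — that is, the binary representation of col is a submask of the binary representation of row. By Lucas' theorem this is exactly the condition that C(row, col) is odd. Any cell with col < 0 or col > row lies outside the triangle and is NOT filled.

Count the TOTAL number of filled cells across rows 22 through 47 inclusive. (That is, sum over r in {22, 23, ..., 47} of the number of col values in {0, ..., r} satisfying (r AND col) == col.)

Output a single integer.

Answer: 294

Derivation:
r22=10110 pc3: +8 =8
r23=10111 pc4: +16 =24
r24=11000 pc2: +4 =28
r25=11001 pc3: +8 =36
r26=11010 pc3: +8 =44
r27=11011 pc4: +16 =60
r28=11100 pc3: +8 =68
r29=11101 pc4: +16 =84
r30=11110 pc4: +16 =100
r31=11111 pc5: +32 =132
r32=100000 pc1: +2 =134
r33=100001 pc2: +4 =138
r34=100010 pc2: +4 =142
r35=100011 pc3: +8 =150
r36=100100 pc2: +4 =154
r37=100101 pc3: +8 =162
r38=100110 pc3: +8 =170
r39=100111 pc4: +16 =186
r40=101000 pc2: +4 =190
r41=101001 pc3: +8 =198
r42=101010 pc3: +8 =206
r43=101011 pc4: +16 =222
r44=101100 pc3: +8 =230
r45=101101 pc4: +16 =246
r46=101110 pc4: +16 =262
r47=101111 pc5: +32 =294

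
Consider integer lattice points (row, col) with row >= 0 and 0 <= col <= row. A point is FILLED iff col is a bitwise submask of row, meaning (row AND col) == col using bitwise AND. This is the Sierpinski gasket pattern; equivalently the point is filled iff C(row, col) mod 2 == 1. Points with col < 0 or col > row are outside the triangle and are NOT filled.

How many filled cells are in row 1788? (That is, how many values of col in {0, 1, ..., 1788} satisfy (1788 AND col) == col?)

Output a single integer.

1788 in binary = 11011111100
popcount(1788) = number of 1-bits in 11011111100 = 8
A col c satisfies (1788 AND c) == c iff every set bit of c is also set in 1788; each of the 8 set bits of 1788 can independently be on or off in c.
count = 2^8 = 256

Answer: 256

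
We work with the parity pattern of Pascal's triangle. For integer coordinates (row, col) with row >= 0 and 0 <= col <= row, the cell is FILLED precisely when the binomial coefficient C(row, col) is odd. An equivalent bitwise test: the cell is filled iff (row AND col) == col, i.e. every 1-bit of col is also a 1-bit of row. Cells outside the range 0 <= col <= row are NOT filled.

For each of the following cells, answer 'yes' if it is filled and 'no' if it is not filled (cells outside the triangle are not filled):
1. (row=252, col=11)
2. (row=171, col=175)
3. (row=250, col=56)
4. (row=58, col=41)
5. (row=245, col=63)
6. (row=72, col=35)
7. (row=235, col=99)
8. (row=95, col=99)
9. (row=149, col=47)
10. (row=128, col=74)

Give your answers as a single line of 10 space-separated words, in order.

(252,11): row=0b11111100, col=0b1011, row AND col = 0b1000 = 8; 8 != 11 -> empty
(171,175): col outside [0, 171] -> not filled
(250,56): row=0b11111010, col=0b111000, row AND col = 0b111000 = 56; 56 == 56 -> filled
(58,41): row=0b111010, col=0b101001, row AND col = 0b101000 = 40; 40 != 41 -> empty
(245,63): row=0b11110101, col=0b111111, row AND col = 0b110101 = 53; 53 != 63 -> empty
(72,35): row=0b1001000, col=0b100011, row AND col = 0b0 = 0; 0 != 35 -> empty
(235,99): row=0b11101011, col=0b1100011, row AND col = 0b1100011 = 99; 99 == 99 -> filled
(95,99): col outside [0, 95] -> not filled
(149,47): row=0b10010101, col=0b101111, row AND col = 0b101 = 5; 5 != 47 -> empty
(128,74): row=0b10000000, col=0b1001010, row AND col = 0b0 = 0; 0 != 74 -> empty

Answer: no no yes no no no yes no no no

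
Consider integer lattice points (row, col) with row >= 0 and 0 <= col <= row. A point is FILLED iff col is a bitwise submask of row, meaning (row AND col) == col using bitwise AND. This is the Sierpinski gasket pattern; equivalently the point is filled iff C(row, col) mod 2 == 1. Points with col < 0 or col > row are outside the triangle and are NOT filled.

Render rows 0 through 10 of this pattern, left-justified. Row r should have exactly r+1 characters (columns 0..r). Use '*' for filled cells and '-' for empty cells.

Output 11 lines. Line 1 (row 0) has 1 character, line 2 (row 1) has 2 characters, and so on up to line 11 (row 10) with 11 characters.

Answer: *
**
*-*
****
*---*
**--**
*-*-*-*
********
*-------*
**------**
*-*-----*-*

Derivation:
r0=0: *
r1=1: **
r2=10: *-*
r3=11: ****
r4=100: *---*
r5=101: **--**
r6=110: *-*-*-*
r7=111: ********
r8=1000: *-------*
r9=1001: **------**
r10=1010: *-*-----*-*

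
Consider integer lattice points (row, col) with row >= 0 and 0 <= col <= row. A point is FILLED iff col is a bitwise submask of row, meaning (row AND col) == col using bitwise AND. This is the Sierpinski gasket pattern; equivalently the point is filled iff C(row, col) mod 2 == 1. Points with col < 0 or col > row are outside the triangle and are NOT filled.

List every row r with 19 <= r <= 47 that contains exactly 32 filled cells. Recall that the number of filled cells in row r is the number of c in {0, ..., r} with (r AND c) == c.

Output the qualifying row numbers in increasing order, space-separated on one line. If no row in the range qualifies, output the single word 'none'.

Answer: 31 47

Derivation:
Row r has 2^popcount(r) filled cells, so we need popcount(r) = log2(32) = 5.
Scan r = 19..47 and keep those with exactly 5 one-bits:
r=19=10011 popcount=3 -> skip
r=20=10100 popcount=2 -> skip
r=21=10101 popcount=3 -> skip
r=22=10110 popcount=3 -> skip
r=23=10111 popcount=4 -> skip
r=24=11000 popcount=2 -> skip
r=25=11001 popcount=3 -> skip
r=26=11010 popcount=3 -> skip
r=27=11011 popcount=4 -> skip
r=28=11100 popcount=3 -> skip
r=29=11101 popcount=4 -> skip
r=30=11110 popcount=4 -> skip
r=31=11111 popcount=5 -> KEEP
r=32=100000 popcount=1 -> skip
r=33=100001 popcount=2 -> skip
r=34=100010 popcount=2 -> skip
r=35=100011 popcount=3 -> skip
r=36=100100 popcount=2 -> skip
r=37=100101 popcount=3 -> skip
r=38=100110 popcount=3 -> skip
r=39=100111 popcount=4 -> skip
r=40=101000 popcount=2 -> skip
r=41=101001 popcount=3 -> skip
r=42=101010 popcount=3 -> skip
r=43=101011 popcount=4 -> skip
r=44=101100 popcount=3 -> skip
r=45=101101 popcount=4 -> skip
r=46=101110 popcount=4 -> skip
r=47=101111 popcount=5 -> KEEP
Kept rows: 31 47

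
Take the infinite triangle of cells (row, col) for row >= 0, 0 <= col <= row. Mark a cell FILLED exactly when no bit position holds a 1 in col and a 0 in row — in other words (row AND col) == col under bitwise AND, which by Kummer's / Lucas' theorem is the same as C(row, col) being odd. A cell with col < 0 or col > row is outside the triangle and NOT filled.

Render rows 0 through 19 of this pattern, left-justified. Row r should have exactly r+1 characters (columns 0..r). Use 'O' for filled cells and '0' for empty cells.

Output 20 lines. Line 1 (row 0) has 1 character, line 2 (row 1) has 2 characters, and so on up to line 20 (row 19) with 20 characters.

Answer: O
OO
O0O
OOOO
O000O
OO00OO
O0O0O0O
OOOOOOOO
O0000000O
OO000000OO
O0O00000O0O
OOOO0000OOOO
O000O000O000O
OO00OO00OO00OO
O0O0O0O0O0O0O0O
OOOOOOOOOOOOOOOO
O000000000000000O
OO00000000000000OO
O0O0000000000000O0O
OOOO000000000000OOOO

Derivation:
r0=0: O
r1=1: OO
r2=10: O0O
r3=11: OOOO
r4=100: O000O
r5=101: OO00OO
r6=110: O0O0O0O
r7=111: OOOOOOOO
r8=1000: O0000000O
r9=1001: OO000000OO
r10=1010: O0O00000O0O
r11=1011: OOOO0000OOOO
r12=1100: O000O000O000O
r13=1101: OO00OO00OO00OO
r14=1110: O0O0O0O0O0O0O0O
r15=1111: OOOOOOOOOOOOOOOO
r16=10000: O000000000000000O
r17=10001: OO00000000000000OO
r18=10010: O0O0000000000000O0O
r19=10011: OOOO000000000000OOOO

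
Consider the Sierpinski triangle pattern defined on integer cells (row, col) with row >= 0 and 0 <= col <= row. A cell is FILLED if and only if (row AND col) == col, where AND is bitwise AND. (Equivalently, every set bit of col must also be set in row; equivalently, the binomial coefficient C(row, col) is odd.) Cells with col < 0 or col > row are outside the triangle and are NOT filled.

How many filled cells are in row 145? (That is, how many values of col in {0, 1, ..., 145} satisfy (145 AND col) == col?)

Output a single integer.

Answer: 8

Derivation:
145 in binary = 10010001
popcount(145) = number of 1-bits in 10010001 = 3
A col c satisfies (145 AND c) == c iff every set bit of c is also set in 145; each of the 3 set bits of 145 can independently be on or off in c.
count = 2^3 = 8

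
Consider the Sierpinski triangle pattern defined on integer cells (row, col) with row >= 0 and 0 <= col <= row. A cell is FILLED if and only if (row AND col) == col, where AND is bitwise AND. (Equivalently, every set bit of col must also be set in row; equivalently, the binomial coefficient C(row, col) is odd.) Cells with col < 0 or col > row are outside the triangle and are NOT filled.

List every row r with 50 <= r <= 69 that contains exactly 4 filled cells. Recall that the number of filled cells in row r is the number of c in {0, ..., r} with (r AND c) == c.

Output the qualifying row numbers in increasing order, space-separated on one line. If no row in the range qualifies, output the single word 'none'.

Answer: 65 66 68

Derivation:
Row r has 2^popcount(r) filled cells, so we need popcount(r) = log2(4) = 2.
Scan r = 50..69 and keep those with exactly 2 one-bits:
r=50=110010 popcount=3 -> skip
r=51=110011 popcount=4 -> skip
r=52=110100 popcount=3 -> skip
r=53=110101 popcount=4 -> skip
r=54=110110 popcount=4 -> skip
r=55=110111 popcount=5 -> skip
r=56=111000 popcount=3 -> skip
r=57=111001 popcount=4 -> skip
r=58=111010 popcount=4 -> skip
r=59=111011 popcount=5 -> skip
r=60=111100 popcount=4 -> skip
r=61=111101 popcount=5 -> skip
r=62=111110 popcount=5 -> skip
r=63=111111 popcount=6 -> skip
r=64=1000000 popcount=1 -> skip
r=65=1000001 popcount=2 -> KEEP
r=66=1000010 popcount=2 -> KEEP
r=67=1000011 popcount=3 -> skip
r=68=1000100 popcount=2 -> KEEP
r=69=1000101 popcount=3 -> skip
Kept rows: 65 66 68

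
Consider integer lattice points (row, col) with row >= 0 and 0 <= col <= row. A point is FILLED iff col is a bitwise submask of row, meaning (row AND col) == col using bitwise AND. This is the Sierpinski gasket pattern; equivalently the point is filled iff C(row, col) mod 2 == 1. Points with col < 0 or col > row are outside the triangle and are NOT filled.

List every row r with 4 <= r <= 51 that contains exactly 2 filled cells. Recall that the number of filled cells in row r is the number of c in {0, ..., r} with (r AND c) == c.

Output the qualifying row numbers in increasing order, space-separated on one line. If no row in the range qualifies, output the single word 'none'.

Answer: 4 8 16 32

Derivation:
Row r has 2^popcount(r) filled cells, so we need popcount(r) = log2(2) = 1.
Scan r = 4..51 and keep those with exactly 1 one-bits:
r=4=100 popcount=1 -> KEEP
r=5=101 popcount=2 -> skip
r=6=110 popcount=2 -> skip
r=7=111 popcount=3 -> skip
r=8=1000 popcount=1 -> KEEP
r=9=1001 popcount=2 -> skip
r=10=1010 popcount=2 -> skip
r=11=1011 popcount=3 -> skip
r=12=1100 popcount=2 -> skip
r=13=1101 popcount=3 -> skip
r=14=1110 popcount=3 -> skip
r=15=1111 popcount=4 -> skip
r=16=10000 popcount=1 -> KEEP
r=17=10001 popcount=2 -> skip
r=18=10010 popcount=2 -> skip
r=19=10011 popcount=3 -> skip
r=20=10100 popcount=2 -> skip
r=21=10101 popcount=3 -> skip
r=22=10110 popcount=3 -> skip
r=23=10111 popcount=4 -> skip
r=24=11000 popcount=2 -> skip
r=25=11001 popcount=3 -> skip
r=26=11010 popcount=3 -> skip
r=27=11011 popcount=4 -> skip
r=28=11100 popcount=3 -> skip
r=29=11101 popcount=4 -> skip
r=30=11110 popcount=4 -> skip
r=31=11111 popcount=5 -> skip
r=32=100000 popcount=1 -> KEEP
r=33=100001 popcount=2 -> skip
r=34=100010 popcount=2 -> skip
r=35=100011 popcount=3 -> skip
r=36=100100 popcount=2 -> skip
r=37=100101 popcount=3 -> skip
r=38=100110 popcount=3 -> skip
r=39=100111 popcount=4 -> skip
r=40=101000 popcount=2 -> skip
r=41=101001 popcount=3 -> skip
r=42=101010 popcount=3 -> skip
r=43=101011 popcount=4 -> skip
r=44=101100 popcount=3 -> skip
r=45=101101 popcount=4 -> skip
r=46=101110 popcount=4 -> skip
r=47=101111 popcount=5 -> skip
r=48=110000 popcount=2 -> skip
r=49=110001 popcount=3 -> skip
r=50=110010 popcount=3 -> skip
r=51=110011 popcount=4 -> skip
Kept rows: 4 8 16 32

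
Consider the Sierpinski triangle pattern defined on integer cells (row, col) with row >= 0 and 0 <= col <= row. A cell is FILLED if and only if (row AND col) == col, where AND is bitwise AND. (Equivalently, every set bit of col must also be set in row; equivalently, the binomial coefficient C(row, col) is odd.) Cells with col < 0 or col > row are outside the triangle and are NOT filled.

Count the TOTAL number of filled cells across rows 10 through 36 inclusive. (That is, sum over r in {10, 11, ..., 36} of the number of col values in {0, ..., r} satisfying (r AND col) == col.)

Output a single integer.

r10=1010 pc2: +4 =4
r11=1011 pc3: +8 =12
r12=1100 pc2: +4 =16
r13=1101 pc3: +8 =24
r14=1110 pc3: +8 =32
r15=1111 pc4: +16 =48
r16=10000 pc1: +2 =50
r17=10001 pc2: +4 =54
r18=10010 pc2: +4 =58
r19=10011 pc3: +8 =66
r20=10100 pc2: +4 =70
r21=10101 pc3: +8 =78
r22=10110 pc3: +8 =86
r23=10111 pc4: +16 =102
r24=11000 pc2: +4 =106
r25=11001 pc3: +8 =114
r26=11010 pc3: +8 =122
r27=11011 pc4: +16 =138
r28=11100 pc3: +8 =146
r29=11101 pc4: +16 =162
r30=11110 pc4: +16 =178
r31=11111 pc5: +32 =210
r32=100000 pc1: +2 =212
r33=100001 pc2: +4 =216
r34=100010 pc2: +4 =220
r35=100011 pc3: +8 =228
r36=100100 pc2: +4 =232

Answer: 232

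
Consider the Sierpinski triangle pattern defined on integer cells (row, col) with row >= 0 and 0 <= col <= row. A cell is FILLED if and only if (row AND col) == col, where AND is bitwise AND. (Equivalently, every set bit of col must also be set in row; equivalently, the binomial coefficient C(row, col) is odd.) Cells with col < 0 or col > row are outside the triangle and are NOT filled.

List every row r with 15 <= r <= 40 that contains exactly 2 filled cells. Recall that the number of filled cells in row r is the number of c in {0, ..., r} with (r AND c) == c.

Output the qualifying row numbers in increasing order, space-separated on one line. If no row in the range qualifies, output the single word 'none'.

Row r has 2^popcount(r) filled cells, so we need popcount(r) = log2(2) = 1.
Scan r = 15..40 and keep those with exactly 1 one-bits:
r=15=1111 popcount=4 -> skip
r=16=10000 popcount=1 -> KEEP
r=17=10001 popcount=2 -> skip
r=18=10010 popcount=2 -> skip
r=19=10011 popcount=3 -> skip
r=20=10100 popcount=2 -> skip
r=21=10101 popcount=3 -> skip
r=22=10110 popcount=3 -> skip
r=23=10111 popcount=4 -> skip
r=24=11000 popcount=2 -> skip
r=25=11001 popcount=3 -> skip
r=26=11010 popcount=3 -> skip
r=27=11011 popcount=4 -> skip
r=28=11100 popcount=3 -> skip
r=29=11101 popcount=4 -> skip
r=30=11110 popcount=4 -> skip
r=31=11111 popcount=5 -> skip
r=32=100000 popcount=1 -> KEEP
r=33=100001 popcount=2 -> skip
r=34=100010 popcount=2 -> skip
r=35=100011 popcount=3 -> skip
r=36=100100 popcount=2 -> skip
r=37=100101 popcount=3 -> skip
r=38=100110 popcount=3 -> skip
r=39=100111 popcount=4 -> skip
r=40=101000 popcount=2 -> skip
Kept rows: 16 32

Answer: 16 32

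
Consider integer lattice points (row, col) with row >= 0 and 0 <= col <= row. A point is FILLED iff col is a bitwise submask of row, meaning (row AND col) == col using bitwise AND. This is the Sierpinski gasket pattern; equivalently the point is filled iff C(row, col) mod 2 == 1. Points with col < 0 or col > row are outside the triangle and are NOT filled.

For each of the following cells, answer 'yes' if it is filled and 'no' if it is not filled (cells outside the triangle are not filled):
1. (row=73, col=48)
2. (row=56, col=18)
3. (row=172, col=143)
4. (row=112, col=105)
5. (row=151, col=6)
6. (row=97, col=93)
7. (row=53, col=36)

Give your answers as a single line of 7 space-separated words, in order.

(73,48): row=0b1001001, col=0b110000, row AND col = 0b0 = 0; 0 != 48 -> empty
(56,18): row=0b111000, col=0b10010, row AND col = 0b10000 = 16; 16 != 18 -> empty
(172,143): row=0b10101100, col=0b10001111, row AND col = 0b10001100 = 140; 140 != 143 -> empty
(112,105): row=0b1110000, col=0b1101001, row AND col = 0b1100000 = 96; 96 != 105 -> empty
(151,6): row=0b10010111, col=0b110, row AND col = 0b110 = 6; 6 == 6 -> filled
(97,93): row=0b1100001, col=0b1011101, row AND col = 0b1000001 = 65; 65 != 93 -> empty
(53,36): row=0b110101, col=0b100100, row AND col = 0b100100 = 36; 36 == 36 -> filled

Answer: no no no no yes no yes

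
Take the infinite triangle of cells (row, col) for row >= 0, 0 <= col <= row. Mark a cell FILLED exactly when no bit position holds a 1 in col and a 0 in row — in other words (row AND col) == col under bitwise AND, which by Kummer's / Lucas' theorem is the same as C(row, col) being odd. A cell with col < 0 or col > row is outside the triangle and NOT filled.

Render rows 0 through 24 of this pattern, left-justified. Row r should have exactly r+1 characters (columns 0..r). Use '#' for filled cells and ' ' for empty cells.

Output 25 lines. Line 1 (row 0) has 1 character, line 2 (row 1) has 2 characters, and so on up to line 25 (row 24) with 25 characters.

r0=0: #
r1=1: ##
r2=10: # #
r3=11: ####
r4=100: #   #
r5=101: ##  ##
r6=110: # # # #
r7=111: ########
r8=1000: #       #
r9=1001: ##      ##
r10=1010: # #     # #
r11=1011: ####    ####
r12=1100: #   #   #   #
r13=1101: ##  ##  ##  ##
r14=1110: # # # # # # # #
r15=1111: ################
r16=10000: #               #
r17=10001: ##              ##
r18=10010: # #             # #
r19=10011: ####            ####
r20=10100: #   #           #   #
r21=10101: ##  ##          ##  ##
r22=10110: # # # #         # # # #
r23=10111: ########        ########
r24=11000: #       #       #       #

Answer: #
##
# #
####
#   #
##  ##
# # # #
########
#       #
##      ##
# #     # #
####    ####
#   #   #   #
##  ##  ##  ##
# # # # # # # #
################
#               #
##              ##
# #             # #
####            ####
#   #           #   #
##  ##          ##  ##
# # # #         # # # #
########        ########
#       #       #       #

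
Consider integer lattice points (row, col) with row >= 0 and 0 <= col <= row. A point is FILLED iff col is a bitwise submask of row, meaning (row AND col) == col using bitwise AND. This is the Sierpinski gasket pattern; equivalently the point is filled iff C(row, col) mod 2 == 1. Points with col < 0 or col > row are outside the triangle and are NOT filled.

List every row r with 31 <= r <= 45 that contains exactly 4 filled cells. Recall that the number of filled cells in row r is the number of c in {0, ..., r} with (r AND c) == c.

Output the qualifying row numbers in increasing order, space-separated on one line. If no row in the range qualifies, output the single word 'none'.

Row r has 2^popcount(r) filled cells, so we need popcount(r) = log2(4) = 2.
Scan r = 31..45 and keep those with exactly 2 one-bits:
r=31=11111 popcount=5 -> skip
r=32=100000 popcount=1 -> skip
r=33=100001 popcount=2 -> KEEP
r=34=100010 popcount=2 -> KEEP
r=35=100011 popcount=3 -> skip
r=36=100100 popcount=2 -> KEEP
r=37=100101 popcount=3 -> skip
r=38=100110 popcount=3 -> skip
r=39=100111 popcount=4 -> skip
r=40=101000 popcount=2 -> KEEP
r=41=101001 popcount=3 -> skip
r=42=101010 popcount=3 -> skip
r=43=101011 popcount=4 -> skip
r=44=101100 popcount=3 -> skip
r=45=101101 popcount=4 -> skip
Kept rows: 33 34 36 40

Answer: 33 34 36 40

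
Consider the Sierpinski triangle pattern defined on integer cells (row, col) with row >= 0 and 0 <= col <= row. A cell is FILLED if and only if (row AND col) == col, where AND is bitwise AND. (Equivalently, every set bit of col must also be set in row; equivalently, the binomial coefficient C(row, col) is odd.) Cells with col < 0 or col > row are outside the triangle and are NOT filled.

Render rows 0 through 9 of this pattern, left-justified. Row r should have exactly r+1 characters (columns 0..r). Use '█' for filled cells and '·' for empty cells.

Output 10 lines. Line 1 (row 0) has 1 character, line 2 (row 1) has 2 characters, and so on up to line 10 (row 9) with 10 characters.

Answer: █
██
█·█
████
█···█
██··██
█·█·█·█
████████
█·······█
██······██

Derivation:
r0=0: █
r1=1: ██
r2=10: █·█
r3=11: ████
r4=100: █···█
r5=101: ██··██
r6=110: █·█·█·█
r7=111: ████████
r8=1000: █·······█
r9=1001: ██······██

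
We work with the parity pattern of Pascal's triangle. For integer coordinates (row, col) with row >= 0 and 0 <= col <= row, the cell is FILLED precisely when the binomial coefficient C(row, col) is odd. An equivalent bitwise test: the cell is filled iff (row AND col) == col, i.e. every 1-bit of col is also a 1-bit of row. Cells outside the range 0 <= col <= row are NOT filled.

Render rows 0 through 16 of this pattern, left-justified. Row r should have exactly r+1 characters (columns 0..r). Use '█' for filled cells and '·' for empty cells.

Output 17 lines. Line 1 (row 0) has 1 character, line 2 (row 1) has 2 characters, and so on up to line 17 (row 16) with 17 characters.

r0=0: █
r1=1: ██
r2=10: █·█
r3=11: ████
r4=100: █···█
r5=101: ██··██
r6=110: █·█·█·█
r7=111: ████████
r8=1000: █·······█
r9=1001: ██······██
r10=1010: █·█·····█·█
r11=1011: ████····████
r12=1100: █···█···█···█
r13=1101: ██··██··██··██
r14=1110: █·█·█·█·█·█·█·█
r15=1111: ████████████████
r16=10000: █···············█

Answer: █
██
█·█
████
█···█
██··██
█·█·█·█
████████
█·······█
██······██
█·█·····█·█
████····████
█···█···█···█
██··██··██··██
█·█·█·█·█·█·█·█
████████████████
█···············█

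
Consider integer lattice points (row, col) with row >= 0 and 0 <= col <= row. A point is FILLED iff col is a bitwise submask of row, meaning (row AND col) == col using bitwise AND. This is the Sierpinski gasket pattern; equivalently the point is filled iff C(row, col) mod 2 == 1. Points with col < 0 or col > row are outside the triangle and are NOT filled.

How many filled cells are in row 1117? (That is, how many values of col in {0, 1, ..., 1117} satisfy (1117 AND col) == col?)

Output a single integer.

Answer: 64

Derivation:
1117 in binary = 10001011101
popcount(1117) = number of 1-bits in 10001011101 = 6
A col c satisfies (1117 AND c) == c iff every set bit of c is also set in 1117; each of the 6 set bits of 1117 can independently be on or off in c.
count = 2^6 = 64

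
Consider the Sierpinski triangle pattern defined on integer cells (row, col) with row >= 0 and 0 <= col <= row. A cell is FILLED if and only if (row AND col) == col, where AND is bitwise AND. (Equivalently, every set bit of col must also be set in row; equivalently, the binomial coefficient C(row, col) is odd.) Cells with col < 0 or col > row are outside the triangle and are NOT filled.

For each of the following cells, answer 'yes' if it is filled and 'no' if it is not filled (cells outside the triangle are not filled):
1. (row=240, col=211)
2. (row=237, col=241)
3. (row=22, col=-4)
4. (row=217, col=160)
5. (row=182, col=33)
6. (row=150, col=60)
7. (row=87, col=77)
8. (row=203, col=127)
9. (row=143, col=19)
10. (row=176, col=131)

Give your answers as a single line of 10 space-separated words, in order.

Answer: no no no no no no no no no no

Derivation:
(240,211): row=0b11110000, col=0b11010011, row AND col = 0b11010000 = 208; 208 != 211 -> empty
(237,241): col outside [0, 237] -> not filled
(22,-4): col outside [0, 22] -> not filled
(217,160): row=0b11011001, col=0b10100000, row AND col = 0b10000000 = 128; 128 != 160 -> empty
(182,33): row=0b10110110, col=0b100001, row AND col = 0b100000 = 32; 32 != 33 -> empty
(150,60): row=0b10010110, col=0b111100, row AND col = 0b10100 = 20; 20 != 60 -> empty
(87,77): row=0b1010111, col=0b1001101, row AND col = 0b1000101 = 69; 69 != 77 -> empty
(203,127): row=0b11001011, col=0b1111111, row AND col = 0b1001011 = 75; 75 != 127 -> empty
(143,19): row=0b10001111, col=0b10011, row AND col = 0b11 = 3; 3 != 19 -> empty
(176,131): row=0b10110000, col=0b10000011, row AND col = 0b10000000 = 128; 128 != 131 -> empty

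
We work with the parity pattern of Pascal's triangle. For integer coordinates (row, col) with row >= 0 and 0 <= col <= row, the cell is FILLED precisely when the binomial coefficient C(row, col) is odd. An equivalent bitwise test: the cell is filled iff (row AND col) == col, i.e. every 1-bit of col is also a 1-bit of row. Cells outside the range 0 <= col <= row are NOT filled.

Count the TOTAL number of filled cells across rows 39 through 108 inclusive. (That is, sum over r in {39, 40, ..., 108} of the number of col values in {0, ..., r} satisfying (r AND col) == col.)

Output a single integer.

Answer: 1130

Derivation:
r39=100111 pc4: +16 =16
r40=101000 pc2: +4 =20
r41=101001 pc3: +8 =28
r42=101010 pc3: +8 =36
r43=101011 pc4: +16 =52
r44=101100 pc3: +8 =60
r45=101101 pc4: +16 =76
r46=101110 pc4: +16 =92
r47=101111 pc5: +32 =124
r48=110000 pc2: +4 =128
r49=110001 pc3: +8 =136
r50=110010 pc3: +8 =144
r51=110011 pc4: +16 =160
r52=110100 pc3: +8 =168
r53=110101 pc4: +16 =184
r54=110110 pc4: +16 =200
r55=110111 pc5: +32 =232
r56=111000 pc3: +8 =240
r57=111001 pc4: +16 =256
r58=111010 pc4: +16 =272
r59=111011 pc5: +32 =304
r60=111100 pc4: +16 =320
r61=111101 pc5: +32 =352
r62=111110 pc5: +32 =384
r63=111111 pc6: +64 =448
r64=1000000 pc1: +2 =450
r65=1000001 pc2: +4 =454
r66=1000010 pc2: +4 =458
r67=1000011 pc3: +8 =466
r68=1000100 pc2: +4 =470
r69=1000101 pc3: +8 =478
r70=1000110 pc3: +8 =486
r71=1000111 pc4: +16 =502
r72=1001000 pc2: +4 =506
r73=1001001 pc3: +8 =514
r74=1001010 pc3: +8 =522
r75=1001011 pc4: +16 =538
r76=1001100 pc3: +8 =546
r77=1001101 pc4: +16 =562
r78=1001110 pc4: +16 =578
r79=1001111 pc5: +32 =610
r80=1010000 pc2: +4 =614
r81=1010001 pc3: +8 =622
r82=1010010 pc3: +8 =630
r83=1010011 pc4: +16 =646
r84=1010100 pc3: +8 =654
r85=1010101 pc4: +16 =670
r86=1010110 pc4: +16 =686
r87=1010111 pc5: +32 =718
r88=1011000 pc3: +8 =726
r89=1011001 pc4: +16 =742
r90=1011010 pc4: +16 =758
r91=1011011 pc5: +32 =790
r92=1011100 pc4: +16 =806
r93=1011101 pc5: +32 =838
r94=1011110 pc5: +32 =870
r95=1011111 pc6: +64 =934
r96=1100000 pc2: +4 =938
r97=1100001 pc3: +8 =946
r98=1100010 pc3: +8 =954
r99=1100011 pc4: +16 =970
r100=1100100 pc3: +8 =978
r101=1100101 pc4: +16 =994
r102=1100110 pc4: +16 =1010
r103=1100111 pc5: +32 =1042
r104=1101000 pc3: +8 =1050
r105=1101001 pc4: +16 =1066
r106=1101010 pc4: +16 =1082
r107=1101011 pc5: +32 =1114
r108=1101100 pc4: +16 =1130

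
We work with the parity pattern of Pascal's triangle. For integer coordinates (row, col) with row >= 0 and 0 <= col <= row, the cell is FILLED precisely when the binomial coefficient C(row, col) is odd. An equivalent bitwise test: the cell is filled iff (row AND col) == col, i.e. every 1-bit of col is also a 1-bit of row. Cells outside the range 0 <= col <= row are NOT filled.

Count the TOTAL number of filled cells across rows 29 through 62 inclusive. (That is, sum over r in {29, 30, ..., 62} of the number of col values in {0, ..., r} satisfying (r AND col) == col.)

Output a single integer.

r29=11101 pc4: +16 =16
r30=11110 pc4: +16 =32
r31=11111 pc5: +32 =64
r32=100000 pc1: +2 =66
r33=100001 pc2: +4 =70
r34=100010 pc2: +4 =74
r35=100011 pc3: +8 =82
r36=100100 pc2: +4 =86
r37=100101 pc3: +8 =94
r38=100110 pc3: +8 =102
r39=100111 pc4: +16 =118
r40=101000 pc2: +4 =122
r41=101001 pc3: +8 =130
r42=101010 pc3: +8 =138
r43=101011 pc4: +16 =154
r44=101100 pc3: +8 =162
r45=101101 pc4: +16 =178
r46=101110 pc4: +16 =194
r47=101111 pc5: +32 =226
r48=110000 pc2: +4 =230
r49=110001 pc3: +8 =238
r50=110010 pc3: +8 =246
r51=110011 pc4: +16 =262
r52=110100 pc3: +8 =270
r53=110101 pc4: +16 =286
r54=110110 pc4: +16 =302
r55=110111 pc5: +32 =334
r56=111000 pc3: +8 =342
r57=111001 pc4: +16 =358
r58=111010 pc4: +16 =374
r59=111011 pc5: +32 =406
r60=111100 pc4: +16 =422
r61=111101 pc5: +32 =454
r62=111110 pc5: +32 =486

Answer: 486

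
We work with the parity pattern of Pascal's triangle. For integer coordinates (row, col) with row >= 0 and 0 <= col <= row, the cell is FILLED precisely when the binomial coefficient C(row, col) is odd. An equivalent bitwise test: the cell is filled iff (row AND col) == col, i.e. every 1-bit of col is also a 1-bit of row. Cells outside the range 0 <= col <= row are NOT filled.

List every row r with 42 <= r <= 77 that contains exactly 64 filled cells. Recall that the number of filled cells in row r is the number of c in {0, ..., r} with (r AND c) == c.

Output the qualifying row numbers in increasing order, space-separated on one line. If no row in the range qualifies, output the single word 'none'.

Row r has 2^popcount(r) filled cells, so we need popcount(r) = log2(64) = 6.
Scan r = 42..77 and keep those with exactly 6 one-bits:
r=42=101010 popcount=3 -> skip
r=43=101011 popcount=4 -> skip
r=44=101100 popcount=3 -> skip
r=45=101101 popcount=4 -> skip
r=46=101110 popcount=4 -> skip
r=47=101111 popcount=5 -> skip
r=48=110000 popcount=2 -> skip
r=49=110001 popcount=3 -> skip
r=50=110010 popcount=3 -> skip
r=51=110011 popcount=4 -> skip
r=52=110100 popcount=3 -> skip
r=53=110101 popcount=4 -> skip
r=54=110110 popcount=4 -> skip
r=55=110111 popcount=5 -> skip
r=56=111000 popcount=3 -> skip
r=57=111001 popcount=4 -> skip
r=58=111010 popcount=4 -> skip
r=59=111011 popcount=5 -> skip
r=60=111100 popcount=4 -> skip
r=61=111101 popcount=5 -> skip
r=62=111110 popcount=5 -> skip
r=63=111111 popcount=6 -> KEEP
r=64=1000000 popcount=1 -> skip
r=65=1000001 popcount=2 -> skip
r=66=1000010 popcount=2 -> skip
r=67=1000011 popcount=3 -> skip
r=68=1000100 popcount=2 -> skip
r=69=1000101 popcount=3 -> skip
r=70=1000110 popcount=3 -> skip
r=71=1000111 popcount=4 -> skip
r=72=1001000 popcount=2 -> skip
r=73=1001001 popcount=3 -> skip
r=74=1001010 popcount=3 -> skip
r=75=1001011 popcount=4 -> skip
r=76=1001100 popcount=3 -> skip
r=77=1001101 popcount=4 -> skip
Kept rows: 63

Answer: 63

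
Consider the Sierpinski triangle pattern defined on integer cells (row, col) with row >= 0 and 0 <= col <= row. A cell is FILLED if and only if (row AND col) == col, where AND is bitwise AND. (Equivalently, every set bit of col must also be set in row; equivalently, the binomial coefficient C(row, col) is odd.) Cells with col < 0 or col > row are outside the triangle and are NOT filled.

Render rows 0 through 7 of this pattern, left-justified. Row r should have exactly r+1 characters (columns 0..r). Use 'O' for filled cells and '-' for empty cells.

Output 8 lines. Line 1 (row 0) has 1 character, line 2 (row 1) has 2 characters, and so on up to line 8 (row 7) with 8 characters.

r0=0: O
r1=1: OO
r2=10: O-O
r3=11: OOOO
r4=100: O---O
r5=101: OO--OO
r6=110: O-O-O-O
r7=111: OOOOOOOO

Answer: O
OO
O-O
OOOO
O---O
OO--OO
O-O-O-O
OOOOOOOO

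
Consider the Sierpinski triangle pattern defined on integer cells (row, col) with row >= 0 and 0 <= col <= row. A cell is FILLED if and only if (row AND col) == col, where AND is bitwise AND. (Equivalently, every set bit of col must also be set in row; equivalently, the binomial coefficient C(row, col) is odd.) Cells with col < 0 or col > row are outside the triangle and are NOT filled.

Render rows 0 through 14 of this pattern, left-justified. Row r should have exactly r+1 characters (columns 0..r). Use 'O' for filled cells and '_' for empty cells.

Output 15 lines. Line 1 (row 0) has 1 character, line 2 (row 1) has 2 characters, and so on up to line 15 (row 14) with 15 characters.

r0=0: O
r1=1: OO
r2=10: O_O
r3=11: OOOO
r4=100: O___O
r5=101: OO__OO
r6=110: O_O_O_O
r7=111: OOOOOOOO
r8=1000: O_______O
r9=1001: OO______OO
r10=1010: O_O_____O_O
r11=1011: OOOO____OOOO
r12=1100: O___O___O___O
r13=1101: OO__OO__OO__OO
r14=1110: O_O_O_O_O_O_O_O

Answer: O
OO
O_O
OOOO
O___O
OO__OO
O_O_O_O
OOOOOOOO
O_______O
OO______OO
O_O_____O_O
OOOO____OOOO
O___O___O___O
OO__OO__OO__OO
O_O_O_O_O_O_O_O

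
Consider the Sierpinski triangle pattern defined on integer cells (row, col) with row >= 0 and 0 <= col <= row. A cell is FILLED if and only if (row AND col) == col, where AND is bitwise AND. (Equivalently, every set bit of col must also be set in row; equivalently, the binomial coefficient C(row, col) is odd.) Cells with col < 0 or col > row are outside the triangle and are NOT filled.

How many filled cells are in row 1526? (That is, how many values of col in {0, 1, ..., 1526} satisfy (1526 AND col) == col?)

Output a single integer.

1526 in binary = 10111110110
popcount(1526) = number of 1-bits in 10111110110 = 8
A col c satisfies (1526 AND c) == c iff every set bit of c is also set in 1526; each of the 8 set bits of 1526 can independently be on or off in c.
count = 2^8 = 256

Answer: 256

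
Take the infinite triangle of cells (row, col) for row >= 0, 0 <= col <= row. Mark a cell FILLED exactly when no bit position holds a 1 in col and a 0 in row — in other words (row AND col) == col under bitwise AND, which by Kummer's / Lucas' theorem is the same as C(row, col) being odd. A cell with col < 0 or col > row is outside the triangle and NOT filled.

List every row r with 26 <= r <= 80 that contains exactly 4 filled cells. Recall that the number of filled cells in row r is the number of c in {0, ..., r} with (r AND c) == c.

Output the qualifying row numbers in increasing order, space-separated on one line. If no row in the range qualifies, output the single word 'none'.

Row r has 2^popcount(r) filled cells, so we need popcount(r) = log2(4) = 2.
Scan r = 26..80 and keep those with exactly 2 one-bits:
r=26=11010 popcount=3 -> skip
r=27=11011 popcount=4 -> skip
r=28=11100 popcount=3 -> skip
r=29=11101 popcount=4 -> skip
r=30=11110 popcount=4 -> skip
r=31=11111 popcount=5 -> skip
r=32=100000 popcount=1 -> skip
r=33=100001 popcount=2 -> KEEP
r=34=100010 popcount=2 -> KEEP
r=35=100011 popcount=3 -> skip
r=36=100100 popcount=2 -> KEEP
r=37=100101 popcount=3 -> skip
r=38=100110 popcount=3 -> skip
r=39=100111 popcount=4 -> skip
r=40=101000 popcount=2 -> KEEP
r=41=101001 popcount=3 -> skip
r=42=101010 popcount=3 -> skip
r=43=101011 popcount=4 -> skip
r=44=101100 popcount=3 -> skip
r=45=101101 popcount=4 -> skip
r=46=101110 popcount=4 -> skip
r=47=101111 popcount=5 -> skip
r=48=110000 popcount=2 -> KEEP
r=49=110001 popcount=3 -> skip
r=50=110010 popcount=3 -> skip
r=51=110011 popcount=4 -> skip
r=52=110100 popcount=3 -> skip
r=53=110101 popcount=4 -> skip
r=54=110110 popcount=4 -> skip
r=55=110111 popcount=5 -> skip
r=56=111000 popcount=3 -> skip
r=57=111001 popcount=4 -> skip
r=58=111010 popcount=4 -> skip
r=59=111011 popcount=5 -> skip
r=60=111100 popcount=4 -> skip
r=61=111101 popcount=5 -> skip
r=62=111110 popcount=5 -> skip
r=63=111111 popcount=6 -> skip
r=64=1000000 popcount=1 -> skip
r=65=1000001 popcount=2 -> KEEP
r=66=1000010 popcount=2 -> KEEP
r=67=1000011 popcount=3 -> skip
r=68=1000100 popcount=2 -> KEEP
r=69=1000101 popcount=3 -> skip
r=70=1000110 popcount=3 -> skip
r=71=1000111 popcount=4 -> skip
r=72=1001000 popcount=2 -> KEEP
r=73=1001001 popcount=3 -> skip
r=74=1001010 popcount=3 -> skip
r=75=1001011 popcount=4 -> skip
r=76=1001100 popcount=3 -> skip
r=77=1001101 popcount=4 -> skip
r=78=1001110 popcount=4 -> skip
r=79=1001111 popcount=5 -> skip
r=80=1010000 popcount=2 -> KEEP
Kept rows: 33 34 36 40 48 65 66 68 72 80

Answer: 33 34 36 40 48 65 66 68 72 80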